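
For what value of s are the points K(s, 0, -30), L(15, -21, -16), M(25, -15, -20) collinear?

Direction LM = (10, 6, -4). From the y-coordinate of K, the parameter along the line is τ = (0 − (-21))/6 = 7/2.
Then s = 15 + 7/2·(10) = 50.

50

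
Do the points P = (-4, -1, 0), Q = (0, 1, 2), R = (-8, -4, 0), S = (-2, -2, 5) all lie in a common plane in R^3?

Yes

With P as base: PQ = (4, 2, 2), PR = (-4, -3, 0), PS = (2, -1, 5).
PR × PS = (-15, 20, 10).
PQ · (PR × PS) = 0.
The scalar triple product vanishes, so the four points are coplanar.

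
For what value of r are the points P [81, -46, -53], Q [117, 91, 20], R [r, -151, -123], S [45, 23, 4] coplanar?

The points are coplanar iff PQ · (PR × PS) = 0.
Expanding, this is linear in r: (-2772)r + (252252) = 0.
So r = 91.

91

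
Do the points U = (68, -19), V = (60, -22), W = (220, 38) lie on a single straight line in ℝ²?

Yes

UV = (-8, -3), UW = (152, 57).
Checking proportionality: UW = -19·UV, so the vectors are parallel and the points are collinear.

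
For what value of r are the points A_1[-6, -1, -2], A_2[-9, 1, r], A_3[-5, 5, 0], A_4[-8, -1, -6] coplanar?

Normal to plane A_1A_3A_4: n = (-24, 0, 12); plane equation n·P = 120.
Requiring n·A_2 = 120: (12)r + (216) = 120.
So r = -8.

-8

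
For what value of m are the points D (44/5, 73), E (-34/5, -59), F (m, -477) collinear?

-281/5

The three points are collinear iff det[DE; DF] = 0.
This determinant is linear in m: (132)m + (37092/5) = 0, so m = -281/5.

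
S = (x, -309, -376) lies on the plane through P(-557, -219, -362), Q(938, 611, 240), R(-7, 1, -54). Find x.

-666

Coplanarity requires PQ · (PR × PS) = 0.
PQ = (1495, 830, 602), PR = (550, 220, 308); the triple product is linear in x with coefficient 123200 and constant term 82051200.
Setting it to zero: x = -666.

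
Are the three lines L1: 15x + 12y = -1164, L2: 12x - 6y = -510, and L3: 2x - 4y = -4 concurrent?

Intersecting L1 and L2: solving the 2×2 system gives (x, y) = (-56, -27).
Substitute into L3: (2)(-56) + (-4)(-27) = -4.
This equals -4, so (-56, -27) lies on all three lines and they are concurrent.

Yes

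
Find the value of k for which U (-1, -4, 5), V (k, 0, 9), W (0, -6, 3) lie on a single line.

-3

Direction UW = (1, -2, -2). From the y-coordinate of V, the parameter along the line is τ = (0 − (-4))/(-2) = -2.
Then k = (-1) + (-2)·(1) = -3.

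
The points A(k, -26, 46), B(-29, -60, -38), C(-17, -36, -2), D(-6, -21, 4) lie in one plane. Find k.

-19

Coplanarity ⇔ det[AB; AC; AD] = 0.
Expanding, this is linear in k: (396)k + (7524) = 0.
So k = -19.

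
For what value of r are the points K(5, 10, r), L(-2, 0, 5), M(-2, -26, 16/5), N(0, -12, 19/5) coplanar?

22/5

Coplanarity ⇔ det[KL; KM; KN] = 0.
Expanding, this is linear in r: (-52)r + (1144/5) = 0.
So r = 22/5.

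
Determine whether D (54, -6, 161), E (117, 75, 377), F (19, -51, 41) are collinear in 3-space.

DE = (63, 81, 216), DF = (-35, -45, -120).
Each component of DF is -5/9 times the corresponding component of DE, so DF = -5/9·DE and the points are collinear.

Yes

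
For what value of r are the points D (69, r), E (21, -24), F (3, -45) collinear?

32

Collinearity: (D − E) must be parallel to (F − E) = (-18, -21).
Cross-multiplying the components: (r − (-24))·(-18) = (48)·(-21).
Solving gives r = 32.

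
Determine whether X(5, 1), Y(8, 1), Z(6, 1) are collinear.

XY = (3, 0), XZ = (1, 0).
det[XY; XZ] = (3)(0) − (0)(1) = 0.
The determinant is zero, so the points are collinear.

Yes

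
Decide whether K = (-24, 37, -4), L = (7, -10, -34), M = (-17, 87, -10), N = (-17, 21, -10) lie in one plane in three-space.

No

With K as base: KL = (31, -47, -30), KM = (7, 50, -6), KN = (7, -16, -6).
KM × KN = (-396, 0, -462).
KL · (KM × KN) = 1584.
Since 1584 ≠ 0, the four points are not coplanar.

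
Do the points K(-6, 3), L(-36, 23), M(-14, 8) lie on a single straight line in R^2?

No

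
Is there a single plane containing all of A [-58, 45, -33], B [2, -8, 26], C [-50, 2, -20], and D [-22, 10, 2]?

With A as base: AB = (60, -53, 59), AC = (8, -43, 13), AD = (36, -35, 35).
AC × AD = (-1050, 188, 1268).
AB · (AC × AD) = 1848.
Since 1848 ≠ 0, the four points are not coplanar.

No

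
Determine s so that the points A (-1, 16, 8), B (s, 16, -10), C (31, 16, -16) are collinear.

23

Direction AC = (32, 0, -24). From the z-coordinate of B, the parameter along the line is τ = (-10 − 8)/(-24) = 3/4.
Then s = (-1) + 3/4·(32) = 23.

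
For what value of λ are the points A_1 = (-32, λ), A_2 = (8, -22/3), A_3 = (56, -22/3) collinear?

The three points are collinear iff det[A_1A_2; A_1A_3] = 0.
This determinant is linear in λ: (48)λ + (352) = 0, so λ = -22/3.

-22/3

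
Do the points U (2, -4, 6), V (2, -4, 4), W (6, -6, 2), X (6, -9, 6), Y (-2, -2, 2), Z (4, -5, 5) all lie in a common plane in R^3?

No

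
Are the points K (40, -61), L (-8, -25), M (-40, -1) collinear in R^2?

Yes

KL = (-48, 36), KM = (-80, 60).
Checking proportionality: KM = 5/3·KL, so the vectors are parallel and the points are collinear.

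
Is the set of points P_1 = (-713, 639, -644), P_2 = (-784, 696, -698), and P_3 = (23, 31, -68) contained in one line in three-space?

P_1P_2 = (-71, 57, -54), P_1P_3 = (736, -608, 576).
Comparing components 3 and 1: (-54)(736) − (-71)(576) = 1152 ≠ 0, so P_1P_2 and P_1P_3 are not parallel and the points are not collinear.

No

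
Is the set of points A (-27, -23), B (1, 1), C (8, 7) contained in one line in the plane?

Yes

AB = (28, 24), AC = (35, 30).
Twice the signed area of △ABC is (28)(30) − (24)(35) = 0.
The triangle is degenerate (zero area), so the points are collinear.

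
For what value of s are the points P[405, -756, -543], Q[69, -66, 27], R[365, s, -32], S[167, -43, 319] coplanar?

-457

Normal to plane PQS: n = (188370, 153972, -75348); plane equation n·X = 800982.
Requiring n·R = 800982: (153972)s + (71166186) = 800982.
So s = -457.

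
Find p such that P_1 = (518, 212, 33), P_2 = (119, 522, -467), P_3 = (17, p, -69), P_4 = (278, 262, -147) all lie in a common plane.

Coplanarity ⇔ det[P_1P_2; P_1P_3; P_1P_4] = 0.
Expanding, this is linear in p: (-48180)p + (337260) = 0.
So p = 7.

7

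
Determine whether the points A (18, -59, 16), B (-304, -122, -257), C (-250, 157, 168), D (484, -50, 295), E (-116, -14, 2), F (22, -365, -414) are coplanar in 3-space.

No

The plane through A, B, C has normal n = AB × AC = (49392, 122108, -86436) and equation n·P = -7698292.
Checking the remaining points: n·D = -7698292, n·E = -7611856, n·F = -7698292.
Since n·E = -7611856 ≠ -7698292, E is off the plane and the points are not all coplanar.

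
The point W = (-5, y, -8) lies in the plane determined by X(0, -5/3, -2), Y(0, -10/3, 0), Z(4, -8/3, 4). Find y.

-5/3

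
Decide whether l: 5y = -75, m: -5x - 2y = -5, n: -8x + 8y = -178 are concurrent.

The three lines meet at one point iff the augmented coefficient matrix [aᵢ bᵢ cᵢ] has rank < 3, i.e. its determinant vanishes.
Here the determinant is -50.
Nonzero, so no common point exists.

No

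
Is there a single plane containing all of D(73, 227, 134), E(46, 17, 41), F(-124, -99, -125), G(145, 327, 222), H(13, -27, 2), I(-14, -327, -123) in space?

The plane through D, E, F has normal n = DE × DF = (24072, 11328, -32568) and equation n·P = -35400.
Checking the remaining points: n·G = -35400, n·H = -58056, n·I = -35400.
Since n·H = -58056 ≠ -35400, H is off the plane and the points are not all coplanar.

No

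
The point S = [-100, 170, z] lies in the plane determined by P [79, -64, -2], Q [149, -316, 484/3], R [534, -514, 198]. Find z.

-122

The plane through P, Q, R has equation 23100x + (180950/3)y + 83160z = -6605060/3.
Substituting S: (83160)z + (23831500/3) = -6605060/3, so z = -122.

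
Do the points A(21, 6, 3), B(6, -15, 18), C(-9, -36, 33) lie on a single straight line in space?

AB = (-15, -21, 15), AC = (-30, -42, 30).
Each component of AC is 2 times the corresponding component of AB, so AC = 2·AB and the points are collinear.

Yes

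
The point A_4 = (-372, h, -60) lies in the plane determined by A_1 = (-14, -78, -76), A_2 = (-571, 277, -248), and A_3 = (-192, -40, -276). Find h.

216

A normal to the plane is n = A_1A_2 × A_1A_3 = (-64464, -80784, 42024).
A_4 lies in the plane iff n · A_1A_4 = 0.
This gives (-80784)h + (17449344) = 0, so h = 216.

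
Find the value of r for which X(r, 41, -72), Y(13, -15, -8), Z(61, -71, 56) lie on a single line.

-35

Direction YZ = (48, -56, 64). From the y-coordinate of X, the parameter along the line is τ = (41 − (-15))/(-56) = -1.
Then r = 13 + (-1)·(48) = -35.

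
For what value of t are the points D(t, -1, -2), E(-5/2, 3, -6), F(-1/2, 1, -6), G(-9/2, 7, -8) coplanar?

Coplanarity ⇔ det[DE; DF; DG] = 0.
Expanding, this is linear in t: (-4)t + (-10) = 0.
So t = -5/2.

-5/2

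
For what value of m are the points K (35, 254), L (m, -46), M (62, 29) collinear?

71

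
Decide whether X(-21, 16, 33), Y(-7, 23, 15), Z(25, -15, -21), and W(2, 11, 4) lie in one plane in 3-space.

The four points are coplanar iff the 3×3 determinant with rows XY, XZ, XW is zero.
Rows: (14, 7, -18), (46, -31, -54), (23, -5, -29).
Expanding along the first row: (14)(629) − (7)(-92) + (-18)(483) = 756.
Nonzero ⇒ not coplanar.

No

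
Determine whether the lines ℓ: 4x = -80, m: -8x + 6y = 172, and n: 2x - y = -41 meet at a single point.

No

Lines aᵢx + bᵢy = cᵢ with pairwise distinct directions are concurrent exactly when det[aᵢ bᵢ cᵢ] = 0.
Here the determinant is 24.
Nonzero, so no common point exists.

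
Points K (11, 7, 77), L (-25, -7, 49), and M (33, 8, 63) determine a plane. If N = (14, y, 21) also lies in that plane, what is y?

The plane through K, L, M has equation 224x − 1120y + 272z = 15568.
Substituting N: (-1120)y + (8848) = 15568, so y = -6.

-6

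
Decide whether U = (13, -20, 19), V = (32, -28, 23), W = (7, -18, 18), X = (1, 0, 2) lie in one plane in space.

The four points are coplanar iff the 3×3 determinant with rows UV, UW, UX is zero.
Rows: (19, -8, 4), (-6, 2, -1), (-12, 20, -17).
Expanding along the first row: (19)(-14) − (-8)(90) + (4)(-96) = 70.
Nonzero ⇒ not coplanar.

No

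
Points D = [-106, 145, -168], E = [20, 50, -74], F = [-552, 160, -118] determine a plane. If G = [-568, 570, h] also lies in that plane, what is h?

Coplanarity requires DE · (DF × DG) = 0.
DE = (126, -95, 94), DF = (-446, 15, 50); the triple product is linear in h with coefficient -40480 and constant term -24449920.
Setting it to zero: h = -604.

-604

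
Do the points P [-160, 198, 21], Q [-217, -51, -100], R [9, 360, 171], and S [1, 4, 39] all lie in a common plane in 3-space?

No

The four points are coplanar iff the 3×3 determinant with rows PQ, PR, PS is zero.
Rows: (-57, -249, -121), (169, 162, 150), (161, -194, 18).
Expanding along the first row: (-57)(32016) − (-249)(-21108) + (-121)(-58868) = 42224.
Nonzero ⇒ not coplanar.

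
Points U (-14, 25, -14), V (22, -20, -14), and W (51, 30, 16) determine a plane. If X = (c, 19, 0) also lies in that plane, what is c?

The plane through U, V, W has equation −1350x − 1080y + 3105z = -51570.
Substituting X: (-1350)c + (-20520) = -51570, so c = 23.

23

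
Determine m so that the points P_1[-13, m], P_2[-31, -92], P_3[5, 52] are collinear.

The three points are collinear iff det[P_1P_2; P_1P_3] = 0.
This determinant is linear in m: (36)m + (720) = 0, so m = -20.

-20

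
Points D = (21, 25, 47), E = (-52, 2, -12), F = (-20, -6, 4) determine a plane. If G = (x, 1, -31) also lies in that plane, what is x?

-81

A normal to the plane is n = DE × DF = (-840, -720, 1320).
G lies in the plane iff n · DG = 0.
This gives (-840)x + (-68040) = 0, so x = -81.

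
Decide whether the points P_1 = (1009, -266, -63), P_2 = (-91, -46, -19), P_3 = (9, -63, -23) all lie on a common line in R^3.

No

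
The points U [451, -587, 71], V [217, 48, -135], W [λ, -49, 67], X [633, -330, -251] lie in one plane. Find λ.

55

Coplanarity ⇔ det[UV; UW; UX] = 0.
Expanding, this is linear in λ: (151528)λ + (-8334040) = 0.
So λ = 55.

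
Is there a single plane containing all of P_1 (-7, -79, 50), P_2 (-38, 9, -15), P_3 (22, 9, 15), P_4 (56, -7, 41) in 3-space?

Yes

With P_1 as base: P_1P_2 = (-31, 88, -65), P_1P_3 = (29, 88, -35), P_1P_4 = (63, 72, -9).
P_1P_3 × P_1P_4 = (1728, -1944, -3456).
P_1P_2 · (P_1P_3 × P_1P_4) = 0.
The scalar triple product vanishes, so the four points are coplanar.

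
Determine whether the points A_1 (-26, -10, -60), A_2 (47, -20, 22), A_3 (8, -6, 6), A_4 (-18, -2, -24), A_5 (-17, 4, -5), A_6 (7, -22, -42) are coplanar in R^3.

No

The plane through A_1, A_2, A_3 has normal n = A_1A_2 × A_1A_3 = (-988, -2030, 632) and equation n·P = 8068.
Checking the remaining points: n·A_4 = 6676, n·A_5 = 5516, n·A_6 = 11200.
Since n·A_4 = 6676 ≠ 8068, A_4 is off the plane and the points are not all coplanar.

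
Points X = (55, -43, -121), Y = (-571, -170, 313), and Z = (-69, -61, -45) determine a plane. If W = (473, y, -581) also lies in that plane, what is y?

164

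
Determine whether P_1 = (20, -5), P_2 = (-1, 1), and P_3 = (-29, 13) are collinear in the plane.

P_1P_2 = (-21, 6), P_1P_3 = (-49, 18).
Twice the signed area of △P_1P_2P_3 is (-21)(18) − (6)(-49) = -84.
The area is nonzero, so the three points are not collinear.

No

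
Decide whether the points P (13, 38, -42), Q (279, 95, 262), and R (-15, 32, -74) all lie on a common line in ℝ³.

PQ = (266, 57, 304), PR = (-28, -6, -32).
PQ × PR = (0, 0, 0).
The cross product vanishes, so the three points are collinear.

Yes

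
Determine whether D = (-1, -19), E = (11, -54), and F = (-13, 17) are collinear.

No

DE = (12, -35), DF = (-12, 36).
Twice the signed area of △DEF is (12)(36) − (-35)(-12) = 12.
The area is nonzero, so the three points are not collinear.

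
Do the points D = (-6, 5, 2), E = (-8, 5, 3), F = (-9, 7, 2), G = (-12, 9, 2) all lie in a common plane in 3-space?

Yes

The four points are coplanar iff the 3×3 determinant with rows DE, DF, DG is zero.
Rows: (-2, 0, 1), (-3, 2, 0), (-6, 4, 0).
Expanding along the first row: (-2)(0) − (0)(0) + (1)(0) = 0.
Zero determinant ⇒ coplanar.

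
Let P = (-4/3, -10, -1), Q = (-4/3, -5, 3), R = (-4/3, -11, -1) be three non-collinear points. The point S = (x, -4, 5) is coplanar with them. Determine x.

The plane through P, Q, R has equation 4x = -16/3.
Substituting S: (4)x + (0) = -16/3, so x = -4/3.

-4/3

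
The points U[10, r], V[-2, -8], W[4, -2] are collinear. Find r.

Collinearity: (U − V) must be parallel to (W − V) = (6, 6).
Cross-multiplying the components: (r − (-8))·(6) = (12)·(6).
Solving gives r = 4.

4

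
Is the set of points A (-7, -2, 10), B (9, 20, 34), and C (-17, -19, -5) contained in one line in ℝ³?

AB = (16, 22, 24), AC = (-10, -17, -15).
AB × AC = (78, 0, -52).
The cross product is nonzero, so the points do not lie on one line.

No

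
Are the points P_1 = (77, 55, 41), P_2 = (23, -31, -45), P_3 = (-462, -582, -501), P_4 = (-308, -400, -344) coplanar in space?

No

A normal to the plane through P_1, P_2, P_3 is n = P_1P_2 × P_1P_3 = (-8170, 17086, -11956).
The plane has equation n·P = -179556. For P_4: n·P_4 = -205176.
-205176 ≠ -179556, so P_4 is off the plane.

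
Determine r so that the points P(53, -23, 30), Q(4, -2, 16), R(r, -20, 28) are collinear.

46

Collinearity requires PQ × PR = 0; each component is linear in r.
The y-component gives (-14)r + (644) = 0, so r = 46.
The remaining components then also vanish.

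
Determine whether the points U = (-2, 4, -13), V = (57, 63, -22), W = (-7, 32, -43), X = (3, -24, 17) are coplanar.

The four points are coplanar iff the 3×3 determinant with rows UV, UW, UX is zero.
Rows: (59, 59, -9), (-5, 28, -30), (5, -28, 30).
Expanding along the first row: (59)(0) − (59)(0) + (-9)(0) = 0.
Zero determinant ⇒ coplanar.

Yes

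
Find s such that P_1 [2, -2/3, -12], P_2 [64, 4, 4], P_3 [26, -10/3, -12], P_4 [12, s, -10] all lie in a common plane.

-1/3

Normal to plane P_1P_2P_3: n = (128/3, 384, -832/3); plane equation n·P = 9472/3.
Requiring n·P_4 = 9472/3: (384)s + (9856/3) = 9472/3.
So s = -1/3.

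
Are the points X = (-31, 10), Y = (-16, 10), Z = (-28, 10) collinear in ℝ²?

XY = (15, 0), XZ = (3, 0).
Checking proportionality: XZ = 1/5·XY, so the vectors are parallel and the points are collinear.

Yes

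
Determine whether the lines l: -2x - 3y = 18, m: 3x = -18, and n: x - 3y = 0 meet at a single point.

Yes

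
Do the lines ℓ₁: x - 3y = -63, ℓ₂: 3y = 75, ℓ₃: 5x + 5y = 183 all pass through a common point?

No

Intersecting ℓ₁ and ℓ₂: solving the 2×2 system gives (x, y) = (12, 25).
Substitute into ℓ₃: (5)(12) + (5)(25) = 185.
But ℓ₃ requires 183 ≠ 185, so the three lines have no common point.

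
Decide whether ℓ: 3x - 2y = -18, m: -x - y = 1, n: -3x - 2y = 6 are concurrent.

Intersecting ℓ and m: solving the 2×2 system gives (x, y) = (-4, 3).
Substitute into n: (-3)(-4) + (-2)(3) = 6.
This equals 6, so (-4, 3) lies on all three lines and they are concurrent.

Yes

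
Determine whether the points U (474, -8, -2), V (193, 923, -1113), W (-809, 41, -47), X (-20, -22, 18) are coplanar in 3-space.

No

The four points are coplanar iff the 3×3 determinant with rows UV, UW, UX is zero.
Rows: (-281, 931, -1111), (-1283, 49, -45), (-494, -14, 20).
Expanding along the first row: (-281)(350) − (931)(-47890) + (-1111)(42168) = -2361408.
Nonzero ⇒ not coplanar.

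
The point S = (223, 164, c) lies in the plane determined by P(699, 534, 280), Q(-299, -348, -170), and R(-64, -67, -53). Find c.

73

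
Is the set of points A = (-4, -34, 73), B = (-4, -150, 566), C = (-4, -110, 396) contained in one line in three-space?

Yes

AB = (0, -116, 493), AC = (0, -76, 323).
Each component of AC is 19/29 times the corresponding component of AB, so AC = 19/29·AB and the points are collinear.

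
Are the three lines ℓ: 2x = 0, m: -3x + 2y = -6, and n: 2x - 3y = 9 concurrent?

Intersecting ℓ and m: solving the 2×2 system gives (x, y) = (0, -3).
Substitute into n: (2)(0) + (-3)(-3) = 9.
This equals 9, so (0, -3) lies on all three lines and they are concurrent.

Yes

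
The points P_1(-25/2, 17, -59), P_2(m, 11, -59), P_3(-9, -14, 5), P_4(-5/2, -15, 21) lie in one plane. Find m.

Normal to plane P_1P_3P_4: n = (-432, 360, 198); plane equation n·P = -162.
Requiring n·P_2 = -162: (-432)m + (-7722) = -162.
So m = -35/2.

-35/2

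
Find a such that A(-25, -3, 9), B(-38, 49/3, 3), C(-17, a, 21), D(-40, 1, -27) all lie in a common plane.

-29/3

Normal to plane ABD: n = (-672, -378, 238); plane equation n·P = 20076.
Requiring n·C = 20076: (-378)a + (16422) = 20076.
So a = -29/3.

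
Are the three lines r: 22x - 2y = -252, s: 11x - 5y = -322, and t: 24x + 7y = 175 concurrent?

Yes

Lines aᵢx + bᵢy = cᵢ with pairwise distinct directions are concurrent exactly when det[aᵢ bᵢ cᵢ] = 0.
Here the determinant is 0.
It vanishes, so the lines are concurrent at (-7, 49).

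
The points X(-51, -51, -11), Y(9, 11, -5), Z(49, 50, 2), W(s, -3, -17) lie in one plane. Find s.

-12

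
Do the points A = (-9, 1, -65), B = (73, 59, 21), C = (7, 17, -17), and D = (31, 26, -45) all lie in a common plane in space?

The four points are coplanar iff the 3×3 determinant with rows AB, AC, AD is zero.
Rows: (82, 58, 86), (16, 16, 48), (40, 25, 20).
Expanding along the first row: (82)(-880) − (58)(-1600) + (86)(-240) = 0.
Zero determinant ⇒ coplanar.

Yes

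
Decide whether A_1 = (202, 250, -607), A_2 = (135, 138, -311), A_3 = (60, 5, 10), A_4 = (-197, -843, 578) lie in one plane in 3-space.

A normal to the plane through A_1, A_2, A_3 is n = A_1A_2 × A_1A_3 = (3416, -693, 511).
The plane has equation n·P = 206605. For A_4: n·A_4 = 206605.
Equal, so A_4 lies in the plane and all four are coplanar.

Yes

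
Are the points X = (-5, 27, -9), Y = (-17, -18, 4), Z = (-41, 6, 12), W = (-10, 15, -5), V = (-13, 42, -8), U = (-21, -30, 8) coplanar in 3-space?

The plane through X, Y, Z has normal n = XY × XZ = (-672, -216, -1368) and equation n·P = 9840.
Checking the remaining points: n·W = 10320, n·V = 10608, n·U = 9648.
Since n·W = 10320 ≠ 9840, W is off the plane and the points are not all coplanar.

No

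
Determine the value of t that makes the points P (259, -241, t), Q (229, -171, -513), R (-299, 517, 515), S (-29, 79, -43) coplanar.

The points are coplanar iff PQ · (PR × PS) = 0.
Expanding, this is linear in t: (-45504)t + (-26528832) = 0.
So t = -583.

-583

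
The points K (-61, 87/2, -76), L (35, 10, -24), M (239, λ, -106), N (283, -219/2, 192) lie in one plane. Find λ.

Normal to plane KLN: n = (-1022, -7840, -3164); plane equation n·P = -38234.
Requiring n·M = -38234: (-7840)λ + (91126) = -38234.
So λ = 33/2.

33/2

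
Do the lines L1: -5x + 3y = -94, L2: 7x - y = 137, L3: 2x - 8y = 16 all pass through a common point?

Lines aᵢx + bᵢy = cᵢ with pairwise distinct directions are concurrent exactly when det[aᵢ bᵢ cᵢ] = 0.
Here the determinant is 162.
Nonzero, so no common point exists.

No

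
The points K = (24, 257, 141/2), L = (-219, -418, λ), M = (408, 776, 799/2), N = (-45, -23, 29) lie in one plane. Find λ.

-105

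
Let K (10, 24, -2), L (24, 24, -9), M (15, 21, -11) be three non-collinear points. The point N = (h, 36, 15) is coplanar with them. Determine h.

The plane through K, L, M has equation −21x + 91y − 42z = 2058.
Substituting N: (-21)h + (2646) = 2058, so h = 28.

28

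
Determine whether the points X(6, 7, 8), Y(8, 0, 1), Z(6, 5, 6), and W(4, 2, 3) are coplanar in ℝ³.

A normal to the plane through X, Y, Z is n = XY × XZ = (0, 4, -4).
The plane has equation n·P = -4. For W: n·W = -4.
Equal, so W lies in the plane and all four are coplanar.

Yes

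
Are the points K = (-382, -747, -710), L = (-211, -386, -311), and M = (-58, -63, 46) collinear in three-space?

Yes

KL = (171, 361, 399), KM = (324, 684, 756).
KL × KM = (0, 0, 0).
The cross product vanishes, so the three points are collinear.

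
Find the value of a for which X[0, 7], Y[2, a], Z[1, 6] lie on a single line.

5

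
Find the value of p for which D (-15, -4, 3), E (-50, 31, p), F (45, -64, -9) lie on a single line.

Collinearity requires DE × DF = 0; each component is linear in p.
The x-component gives (60)p + (-600) = 0, so p = 10.
The remaining components then also vanish.

10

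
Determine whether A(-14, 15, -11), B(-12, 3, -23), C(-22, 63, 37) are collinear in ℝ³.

AB = (2, -12, -12), AC = (-8, 48, 48).
Each component of AC is -4 times the corresponding component of AB, so AC = -4·AB and the points are collinear.

Yes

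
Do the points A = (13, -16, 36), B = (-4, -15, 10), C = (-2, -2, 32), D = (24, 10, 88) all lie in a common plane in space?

With A as base: AB = (-17, 1, -26), AC = (-15, 14, -4), AD = (11, 26, 52).
AC × AD = (832, 736, -544).
AB · (AC × AD) = 736.
Since 736 ≠ 0, the four points are not coplanar.

No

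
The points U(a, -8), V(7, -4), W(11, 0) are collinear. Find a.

3

The three points are collinear iff det[UV; UW] = 0.
This determinant is linear in a: (-4)a + (12) = 0, so a = 3.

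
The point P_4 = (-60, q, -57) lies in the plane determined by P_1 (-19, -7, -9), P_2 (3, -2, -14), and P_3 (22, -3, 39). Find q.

Coplanarity requires P_1P_2 · (P_1P_3 × P_1P_4) = 0.
P_1P_2 = (22, 5, -5), P_1P_3 = (41, 4, 48); the triple product is linear in q with coefficient -1261 and constant term -13871.
Setting it to zero: q = -11.

-11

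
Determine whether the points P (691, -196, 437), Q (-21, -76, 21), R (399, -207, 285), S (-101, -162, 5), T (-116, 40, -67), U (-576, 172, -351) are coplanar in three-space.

The plane through P, Q, R has normal n = PQ × PR = (-22816, 13248, 42872) and equation n·X = 372600.
Checking the remaining points: n·S = 372600, n·T = 304152, n·U = 372600.
Since n·T = 304152 ≠ 372600, T is off the plane and the points are not all coplanar.

No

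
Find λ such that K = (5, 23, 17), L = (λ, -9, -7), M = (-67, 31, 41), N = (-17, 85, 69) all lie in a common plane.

Normal to plane KMN: n = (-1072, 3216, -4288); plane equation n·P = -4288.
Requiring n·L = -4288: (-1072)λ + (1072) = -4288.
So λ = 5.

5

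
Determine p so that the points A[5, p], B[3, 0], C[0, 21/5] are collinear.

Collinearity: (A − B) must be parallel to (C − B) = (-3, 21/5).
Cross-multiplying the components: (p − 0)·(-3) = (2)·(21/5).
Solving gives p = -14/5.

-14/5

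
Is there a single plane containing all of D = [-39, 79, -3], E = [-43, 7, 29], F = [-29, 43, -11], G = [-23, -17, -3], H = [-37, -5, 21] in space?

Yes

The plane through D, E, F has normal n = DE × DF = (1728, 288, 864) and equation n·P = -47232.
Checking the remaining points: n·G = -47232, n·H = -47232.
All equal -47232, so all 5 points lie in one plane.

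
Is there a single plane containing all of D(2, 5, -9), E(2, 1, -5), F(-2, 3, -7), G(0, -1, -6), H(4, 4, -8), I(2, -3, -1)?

The plane through D, E, F has normal n = DE × DF = (0, -16, -16) and equation n·P = 64.
Checking the remaining points: n·G = 112, n·H = 64, n·I = 64.
Since n·G = 112 ≠ 64, G is off the plane and the points are not all coplanar.

No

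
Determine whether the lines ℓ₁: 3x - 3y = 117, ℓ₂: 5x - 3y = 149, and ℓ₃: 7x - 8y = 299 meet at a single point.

Lines aᵢx + bᵢy = cᵢ with pairwise distinct directions are concurrent exactly when det[aᵢ bᵢ cᵢ] = 0.
Here the determinant is 18.
Nonzero, so no common point exists.

No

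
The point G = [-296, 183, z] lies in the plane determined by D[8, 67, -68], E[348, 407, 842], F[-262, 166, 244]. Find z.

296

Coplanarity requires DE · (DF × DG) = 0.
DE = (340, 340, 910), DF = (-270, 99, 312); the triple product is linear in z with coefficient 125460 and constant term -37136160.
Setting it to zero: z = 296.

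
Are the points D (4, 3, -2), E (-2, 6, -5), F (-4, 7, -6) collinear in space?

DE = (-6, 3, -3), DF = (-8, 4, -4).
DE × DF = (0, 0, 0).
The cross product vanishes, so the three points are collinear.

Yes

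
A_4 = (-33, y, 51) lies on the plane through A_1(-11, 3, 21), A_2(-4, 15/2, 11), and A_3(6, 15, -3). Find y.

-33/2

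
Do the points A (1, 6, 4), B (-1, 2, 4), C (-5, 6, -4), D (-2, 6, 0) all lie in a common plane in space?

The four points are coplanar iff the 3×3 determinant with rows AB, AC, AD is zero.
Rows: (-2, -4, 0), (-6, 0, -8), (-3, 0, -4).
Expanding along the first row: (-2)(0) − (-4)(0) + (0)(0) = 0.
Zero determinant ⇒ coplanar.

Yes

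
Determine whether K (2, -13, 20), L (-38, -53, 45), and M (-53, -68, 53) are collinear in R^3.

No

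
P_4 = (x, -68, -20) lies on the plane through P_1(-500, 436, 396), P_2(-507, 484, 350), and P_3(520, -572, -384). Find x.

23

Coplanarity requires P_1P_2 · (P_1P_3 × P_1P_4) = 0.
P_1P_2 = (-7, 48, -46), P_1P_3 = (1020, -1008, -780); the triple product is linear in x with coefficient -83808 and constant term 1927584.
Setting it to zero: x = 23.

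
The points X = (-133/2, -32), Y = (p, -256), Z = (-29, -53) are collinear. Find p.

667/2

The three points are collinear iff det[XY; XZ] = 0.
This determinant is linear in p: (-21)p + (14007/2) = 0, so p = 667/2.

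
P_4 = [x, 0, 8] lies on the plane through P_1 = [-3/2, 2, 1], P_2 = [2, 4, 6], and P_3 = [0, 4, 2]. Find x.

1

Coplanarity requires P_1P_2 · (P_1P_3 × P_1P_4) = 0.
P_1P_2 = (7/2, 2, 5), P_1P_3 = (3/2, 2, 1); the triple product is linear in x with coefficient -8 and constant term 8.
Setting it to zero: x = 1.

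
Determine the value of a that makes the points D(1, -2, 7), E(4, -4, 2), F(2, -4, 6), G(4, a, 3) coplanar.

The points are coplanar iff DE · (DF × DG) = 0.
Expanding, this is linear in a: (-2)a + (-12) = 0.
So a = -6.

-6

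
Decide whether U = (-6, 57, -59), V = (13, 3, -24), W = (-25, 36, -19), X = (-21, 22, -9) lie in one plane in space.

Yes

With U as base: UV = (19, -54, 35), UW = (-19, -21, 40), UX = (-15, -35, 50).
UW × UX = (350, 350, 350).
UV · (UW × UX) = 0.
The scalar triple product vanishes, so the four points are coplanar.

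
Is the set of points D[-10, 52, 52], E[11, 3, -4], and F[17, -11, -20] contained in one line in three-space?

Yes

DE = (21, -49, -56), DF = (27, -63, -72).
DE × DF = (0, 0, 0).
The cross product vanishes, so the three points are collinear.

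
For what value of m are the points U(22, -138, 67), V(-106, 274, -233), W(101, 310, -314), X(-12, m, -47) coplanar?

14

The points are coplanar iff UV · (UW × UX) = 0.
Expanding, this is linear in m: (-72468)m + (1014552) = 0.
So m = 14.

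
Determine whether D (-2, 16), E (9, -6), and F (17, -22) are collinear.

DE = (11, -22), DF = (19, -38).
det[DE; DF] = (11)(-38) − (-22)(19) = 0.
The determinant is zero, so the points are collinear.

Yes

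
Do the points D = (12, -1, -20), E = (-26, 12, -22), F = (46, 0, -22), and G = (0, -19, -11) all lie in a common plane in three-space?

A normal to the plane through D, E, F is n = DE × DF = (-24, -144, -480).
The plane has equation n·P = 9456. For G: n·G = 8016.
8016 ≠ 9456, so G is off the plane.

No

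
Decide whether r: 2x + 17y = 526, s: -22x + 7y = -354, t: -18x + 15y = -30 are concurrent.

Intersecting r and s: solving the 2×2 system gives (x, y) = (25, 28).
Substitute into t: (-18)(25) + (15)(28) = -30.
This equals -30, so (25, 28) lies on all three lines and they are concurrent.

Yes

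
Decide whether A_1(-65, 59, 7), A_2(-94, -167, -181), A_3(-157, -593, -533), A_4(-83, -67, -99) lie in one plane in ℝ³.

No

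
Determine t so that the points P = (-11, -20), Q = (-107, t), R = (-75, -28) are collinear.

-32

Collinearity: (Q − P) must be parallel to (R − P) = (-64, -8).
Cross-multiplying the components: (t − (-20))·(-64) = (-96)·(-8).
Solving gives t = -32.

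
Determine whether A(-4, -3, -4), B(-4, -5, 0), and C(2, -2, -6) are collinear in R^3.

AB = (0, -2, 4), AC = (6, 1, -2).
Comparing components 3 and 1: (4)(6) − (0)(-2) = 24 ≠ 0, so AB and AC are not parallel and the points are not collinear.

No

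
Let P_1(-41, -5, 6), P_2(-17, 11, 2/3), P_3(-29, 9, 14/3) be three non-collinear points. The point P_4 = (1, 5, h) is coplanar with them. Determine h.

-22/3

A normal to the plane is n = P_1P_2 × P_1P_3 = (160/3, -32, 144).
P_4 lies in the plane iff n · P_1P_4 = 0.
This gives (144)h + (1056) = 0, so h = -22/3.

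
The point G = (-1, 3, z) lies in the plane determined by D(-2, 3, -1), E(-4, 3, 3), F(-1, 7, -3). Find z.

-3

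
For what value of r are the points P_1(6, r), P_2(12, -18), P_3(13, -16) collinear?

Collinearity: (P_1 − P_2) must be parallel to (P_3 − P_2) = (1, 2).
Cross-multiplying the components: (r − (-18))·(1) = (-6)·(2).
Solving gives r = -30.

-30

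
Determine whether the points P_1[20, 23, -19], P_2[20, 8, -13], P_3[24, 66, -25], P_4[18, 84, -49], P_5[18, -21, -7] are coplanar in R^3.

Yes

The plane through P_1, P_2, P_3 has normal n = P_1P_2 × P_1P_3 = (-168, 24, 60) and equation n·P = -3948.
Checking the remaining points: n·P_4 = -3948, n·P_5 = -3948.
All equal -3948, so all 5 points lie in one plane.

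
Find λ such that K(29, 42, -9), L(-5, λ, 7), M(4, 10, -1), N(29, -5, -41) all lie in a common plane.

Coplanarity ⇔ det[KL; KM; KN] = 0.
Expanding, this is linear in λ: (-800)λ + (4800) = 0.
So λ = 6.

6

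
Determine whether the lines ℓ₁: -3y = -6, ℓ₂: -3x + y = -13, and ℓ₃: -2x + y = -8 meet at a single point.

Intersecting ℓ₁ and ℓ₂: solving the 2×2 system gives (x, y) = (5, 2).
Substitute into ℓ₃: (-2)(5) + (1)(2) = -8.
This equals -8, so (5, 2) lies on all three lines and they are concurrent.

Yes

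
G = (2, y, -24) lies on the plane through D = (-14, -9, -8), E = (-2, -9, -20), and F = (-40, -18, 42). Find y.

-9

A normal to the plane is n = DE × DF = (-108, -288, -108).
G lies in the plane iff n · DG = 0.
This gives (-288)y + (-2592) = 0, so y = -9.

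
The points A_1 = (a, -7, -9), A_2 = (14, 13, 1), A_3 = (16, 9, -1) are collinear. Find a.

Direction A_2A_3 = (2, -4, -2). From the y-coordinate of A_1, the parameter along the line is τ = (-7 − 13)/(-4) = 5.
Then a = 14 + 5·(2) = 24.

24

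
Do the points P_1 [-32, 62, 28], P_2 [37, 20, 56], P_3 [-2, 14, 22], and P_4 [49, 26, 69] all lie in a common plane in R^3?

The four points are coplanar iff the 3×3 determinant with rows P_1P_2, P_1P_3, P_1P_4 is zero.
Rows: (69, -42, 28), (30, -48, -6), (81, -36, 41).
Expanding along the first row: (69)(-2184) − (-42)(1716) + (28)(2808) = 0.
Zero determinant ⇒ coplanar.

Yes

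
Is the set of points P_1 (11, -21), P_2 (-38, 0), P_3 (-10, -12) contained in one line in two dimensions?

P_1P_2 = (-49, 21), P_1P_3 = (-21, 9).
Twice the signed area of △P_1P_2P_3 is (-49)(9) − (21)(-21) = 0.
The triangle is degenerate (zero area), so the points are collinear.

Yes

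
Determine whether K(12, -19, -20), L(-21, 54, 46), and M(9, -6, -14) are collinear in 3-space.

KL = (-33, 73, 66), KM = (-3, 13, 6).
KL × KM = (-420, 0, -210).
The cross product is nonzero, so the points do not lie on one line.

No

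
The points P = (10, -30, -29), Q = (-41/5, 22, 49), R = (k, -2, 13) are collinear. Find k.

Direction PQ = (-91/5, 52, 78). From the y-coordinate of R, the parameter along the line is τ = (-2 − (-30))/52 = 7/13.
Then k = 10 + 7/13·(-91/5) = 1/5.

1/5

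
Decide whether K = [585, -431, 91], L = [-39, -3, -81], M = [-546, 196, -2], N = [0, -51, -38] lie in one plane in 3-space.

A normal to the plane through K, L, M is n = KL × KM = (68040, 136500, 92820).
The plane has equation n·P = -10581480. For N: n·N = -10488660.
-10488660 ≠ -10581480, so N is off the plane.

No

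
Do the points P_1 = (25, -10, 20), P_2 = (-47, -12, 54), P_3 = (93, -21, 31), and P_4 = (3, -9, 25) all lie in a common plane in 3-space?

Yes

The four points are coplanar iff the 3×3 determinant with rows P_1P_2, P_1P_3, P_1P_4 is zero.
Rows: (-72, -2, 34), (68, -11, 11), (-22, 1, 5).
Expanding along the first row: (-72)(-66) − (-2)(582) + (34)(-174) = 0.
Zero determinant ⇒ coplanar.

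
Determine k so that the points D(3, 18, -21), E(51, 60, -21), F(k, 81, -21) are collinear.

Direction DE = (48, 42, 0). From the y-coordinate of F, the parameter along the line is τ = (81 − 18)/42 = 3/2.
Then k = 3 + 3/2·(48) = 75.

75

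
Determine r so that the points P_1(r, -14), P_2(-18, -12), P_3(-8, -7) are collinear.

-22

The three points are collinear iff det[P_1P_2; P_1P_3] = 0.
This determinant is linear in r: (-5)r + (-110) = 0, so r = -22.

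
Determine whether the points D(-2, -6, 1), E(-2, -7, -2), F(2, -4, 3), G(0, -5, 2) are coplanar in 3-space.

A normal to the plane through D, E, F is n = DE × DF = (4, -12, 4).
The plane has equation n·P = 68. For G: n·G = 68.
Equal, so G lies in the plane and all four are coplanar.

Yes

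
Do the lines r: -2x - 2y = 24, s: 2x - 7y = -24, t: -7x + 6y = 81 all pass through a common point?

No

Lines aᵢx + bᵢy = cᵢ with pairwise distinct directions are concurrent exactly when det[aᵢ bᵢ cᵢ] = 0.
Here the determinant is -54.
Nonzero, so no common point exists.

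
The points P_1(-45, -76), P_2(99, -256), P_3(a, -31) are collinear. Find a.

-81

Collinearity: (P_3 − P_1) must be parallel to (P_2 − P_1) = (144, -180).
Cross-multiplying the components: (a − (-45))·(-180) = (45)·(144).
Solving gives a = -81.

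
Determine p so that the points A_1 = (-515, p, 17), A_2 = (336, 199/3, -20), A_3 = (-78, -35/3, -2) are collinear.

-94

Collinearity requires A_1A_2 × A_1A_3 = 0; each component is linear in p.
The x-component gives (-18)p + (-1692) = 0, so p = -94.
The remaining components then also vanish.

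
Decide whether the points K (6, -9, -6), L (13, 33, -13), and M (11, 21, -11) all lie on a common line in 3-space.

KL = (7, 42, -7), KM = (5, 30, -5).
Each component of KM is 5/7 times the corresponding component of KL, so KM = 5/7·KL and the points are collinear.

Yes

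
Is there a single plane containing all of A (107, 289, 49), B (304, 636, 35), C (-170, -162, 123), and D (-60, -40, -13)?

No

The four points are coplanar iff the 3×3 determinant with rows AB, AC, AD is zero.
Rows: (197, 347, -14), (-277, -451, 74), (-167, -329, -62).
Expanding along the first row: (197)(52308) − (347)(29532) + (-14)(15816) = -164352.
Nonzero ⇒ not coplanar.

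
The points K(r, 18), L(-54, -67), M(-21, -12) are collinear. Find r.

The three points are collinear iff det[KL; KM] = 0.
This determinant is linear in r: (-55)r + (-165) = 0, so r = -3.

-3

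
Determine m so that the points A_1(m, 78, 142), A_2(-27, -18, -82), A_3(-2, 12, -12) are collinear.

53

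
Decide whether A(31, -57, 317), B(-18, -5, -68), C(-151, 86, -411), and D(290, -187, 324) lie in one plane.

Yes

With A as base: AB = (-49, 52, -385), AC = (-182, 143, -728), AD = (259, -130, 7).
AC × AD = (-93639, -187278, -13377).
AB · (AC × AD) = 0.
The scalar triple product vanishes, so the four points are coplanar.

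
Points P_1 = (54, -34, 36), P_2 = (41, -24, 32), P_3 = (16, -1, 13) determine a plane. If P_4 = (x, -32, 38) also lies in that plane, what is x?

50

Coplanarity requires P_1P_2 · (P_1P_3 × P_1P_4) = 0.
P_1P_2 = (-13, 10, -4), P_1P_3 = (-38, 33, -23); the triple product is linear in x with coefficient -98 and constant term 4900.
Setting it to zero: x = 50.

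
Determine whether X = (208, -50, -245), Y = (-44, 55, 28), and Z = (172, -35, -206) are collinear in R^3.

Yes

XY = (-252, 105, 273), XZ = (-36, 15, 39).
Each component of XZ is 1/7 times the corresponding component of XY, so XZ = 1/7·XY and the points are collinear.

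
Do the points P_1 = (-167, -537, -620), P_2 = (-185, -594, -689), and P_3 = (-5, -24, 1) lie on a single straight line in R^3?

Yes

P_1P_2 = (-18, -57, -69), P_1P_3 = (162, 513, 621).
P_1P_2 × P_1P_3 = (0, 0, 0).
The cross product vanishes, so the three points are collinear.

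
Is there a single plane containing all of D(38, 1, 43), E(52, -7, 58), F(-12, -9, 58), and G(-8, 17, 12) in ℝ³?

The four points are coplanar iff the 3×3 determinant with rows DE, DF, DG is zero.
Rows: (14, -8, 15), (-50, -10, 15), (-46, 16, -31).
Expanding along the first row: (14)(70) − (-8)(2240) + (15)(-1260) = 0.
Zero determinant ⇒ coplanar.

Yes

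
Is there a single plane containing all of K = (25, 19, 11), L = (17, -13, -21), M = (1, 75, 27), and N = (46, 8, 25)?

A normal to the plane through K, L, M is n = KL × KM = (1280, 896, -1216).
The plane has equation n·P = 35648. For N: n·N = 35648.
Equal, so N lies in the plane and all four are coplanar.

Yes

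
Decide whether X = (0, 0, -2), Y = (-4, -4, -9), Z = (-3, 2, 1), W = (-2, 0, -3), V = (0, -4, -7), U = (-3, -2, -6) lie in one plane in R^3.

No

The plane through X, Y, Z has normal n = XY × XZ = (2, 33, -20) and equation n·P = 40.
Checking the remaining points: n·W = 56, n·V = 8, n·U = 48.
Since n·W = 56 ≠ 40, W is off the plane and the points are not all coplanar.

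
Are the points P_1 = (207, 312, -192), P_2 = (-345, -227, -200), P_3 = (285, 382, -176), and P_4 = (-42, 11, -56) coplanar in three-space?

The four points are coplanar iff the 3×3 determinant with rows P_1P_2, P_1P_3, P_1P_4 is zero.
Rows: (-552, -539, -8), (78, 70, 16), (-249, -301, 136).
Expanding along the first row: (-552)(14336) − (-539)(14592) + (-8)(-6048) = 0.
Zero determinant ⇒ coplanar.

Yes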